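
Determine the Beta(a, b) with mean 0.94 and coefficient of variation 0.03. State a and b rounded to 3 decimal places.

σ = CV·μ = 0.03×0.94 = 0.02820, so σ² = 0.000795.
s+1 = μ(1−μ)/σ² = 0.0564/0.000795 = 70.9220, so s = a+b = 69.9220.
a = μs = 65.727, b = (1−μ)s = 4.195.

a = 65.727, b = 4.195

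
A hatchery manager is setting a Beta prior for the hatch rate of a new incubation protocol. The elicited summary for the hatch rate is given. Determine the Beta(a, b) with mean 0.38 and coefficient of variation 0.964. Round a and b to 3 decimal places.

σ = CV·μ = 0.964×0.38 = 0.36632, so σ² = 0.134190.
s+1 = μ(1−μ)/σ² = 0.2356/0.134190 = 1.7557, so s = a+b = 0.7557.
a = μs = 0.287, b = (1−μ)s = 0.469.

a = 0.287, b = 0.469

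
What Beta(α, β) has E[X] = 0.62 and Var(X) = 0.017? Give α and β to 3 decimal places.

α = 7.972, β = 4.886

Write ν = α+β; then α = μν and Var = μ(1−μ)/(ν+1).
ν = μ(1−μ)/Var − 1 = 0.2356/0.017 − 1 = 12.8588.
α = 0.62·12.8588 = 7.972, β = 0.38·12.8588 = 4.886.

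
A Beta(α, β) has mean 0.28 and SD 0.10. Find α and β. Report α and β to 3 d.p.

α = 5.365, β = 13.795

First σ² = 0.0100. Setting α = μn, β = (1−μ)n with n = α+β,
μ(1−μ)/(n+1) = 0.0100 ⇒ n+1 = 0.2016/0.0100 = 20.1600 ⇒ n = 19.1600.
Hence α = 0.28×19.1600 = 5.365, β = 0.72×19.1600 = 13.795.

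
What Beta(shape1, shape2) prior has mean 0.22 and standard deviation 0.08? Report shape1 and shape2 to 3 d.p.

First σ² = 0.0064. Setting shape1 = μn, shape2 = (1−μ)n with n = shape1+shape2,
μ(1−μ)/(n+1) = 0.0064 ⇒ n+1 = 0.1716/0.0064 = 26.8125 ⇒ n = 25.8125.
Hence shape1 = 0.22×25.8125 = 5.679, shape2 = 0.78×25.8125 = 20.134.

shape1 = 5.679, shape2 = 20.134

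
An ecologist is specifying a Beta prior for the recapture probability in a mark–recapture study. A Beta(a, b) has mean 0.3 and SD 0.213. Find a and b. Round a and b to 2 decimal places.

Variance = 0.213² = 0.045369. The moment-matching identity a+b = μ(1−μ)/Var − 1 gives
a+b = 0.21/0.045369 − 1 = 3.6287, so a = μ·3.6287 = 1.09 and b = (1−μ)·3.6287 = 2.54.

a = 1.09, b = 2.54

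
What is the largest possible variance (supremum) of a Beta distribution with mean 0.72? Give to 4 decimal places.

0.2016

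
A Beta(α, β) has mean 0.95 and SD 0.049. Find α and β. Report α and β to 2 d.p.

σ² = 0.049² = 0.002401.
With s = α+β, Var = μ(1−μ)/(s+1), so s+1 = (0.95×0.05)/0.002401 = 19.7834 and s = 18.7834.
α = μs = 17.84, β = (1−μ)s = 0.94.

α = 17.84, β = 0.94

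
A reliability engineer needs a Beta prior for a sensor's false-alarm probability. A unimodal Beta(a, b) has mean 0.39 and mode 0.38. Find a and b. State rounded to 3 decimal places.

Let s = a+b. Mean gives a = μs = 0.39s; mode gives (a−1)/(s−2) = 0.38.
Substituting: 0.39s − 1 = 0.38(s−2) = 0.38s − 0.76, so 0.01s = 0.24 and s = 24.0000.
Then a = 0.39×24.0000 = 9.360 and b = s−a = 14.640.

a = 9.360, b = 14.640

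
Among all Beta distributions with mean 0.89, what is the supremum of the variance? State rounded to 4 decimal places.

For fixed mean μ the Beta variance is μ(1−μ)/(α+β+1), increasing as α+β decreases.
Its least upper bound (not attained) is μ(1−μ) = 0.89·0.11 = 0.0979.

0.0979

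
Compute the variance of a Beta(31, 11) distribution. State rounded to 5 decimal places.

0.00450

α+β = 42 and αβ = 341, so Var = αβ/[(α+β)²(α+β+1)] = 341/75852 = 0.00450.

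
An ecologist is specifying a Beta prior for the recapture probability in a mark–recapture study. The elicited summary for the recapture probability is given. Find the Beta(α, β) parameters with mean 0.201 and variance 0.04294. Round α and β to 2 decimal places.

α = 0.55, β = 2.19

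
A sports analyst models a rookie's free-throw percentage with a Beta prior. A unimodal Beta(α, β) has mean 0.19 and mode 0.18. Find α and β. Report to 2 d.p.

Let s = α+β. Mean gives α = μs = 0.19s; mode gives (α−1)/(s−2) = 0.18.
Substituting: 0.19s − 1 = 0.18(s−2) = 0.18s − 0.36, so 0.01s = 0.64 and s = 64.0000.
Then α = 0.19×64.0000 = 12.16 and β = s−α = 51.84.

α = 12.16, β = 51.84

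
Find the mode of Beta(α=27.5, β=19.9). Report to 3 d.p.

0.584

With α,β > 1, mode = (α−1)/(α+β−2) = 26.5/45.4 = 0.584.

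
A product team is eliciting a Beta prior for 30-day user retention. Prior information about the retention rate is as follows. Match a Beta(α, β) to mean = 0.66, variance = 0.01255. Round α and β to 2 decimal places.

α = 11.14, β = 5.74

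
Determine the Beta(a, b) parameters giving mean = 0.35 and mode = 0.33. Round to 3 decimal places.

a = 5.950, b = 11.050

Let s = a+b. Mean gives a = μs = 0.35s; mode gives (a−1)/(s−2) = 0.33.
Substituting: 0.35s − 1 = 0.33(s−2) = 0.33s − 0.66, so 0.02s = 0.34 and s = 17.0000.
Then a = 0.35×17.0000 = 5.950 and b = s−a = 11.050.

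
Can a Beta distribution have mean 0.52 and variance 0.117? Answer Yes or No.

A Beta with mean μ has variance μ(1−μ)/(α+β+1) < μ(1−μ).
Here μ(1−μ) = 0.52×0.48 = 0.2496, and 0.117 < 0.2496.

Yes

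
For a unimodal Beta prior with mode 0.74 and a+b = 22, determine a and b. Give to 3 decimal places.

For a,b>1 the mode is (a−1)/(a+b−2), so a = mode·(κ−2)+1 = 0.74×20+1 = 15.800.
And b = (1−mode)·(κ−2)+1 = 0.26×20+1 = 6.200.

a = 15.800, b = 6.200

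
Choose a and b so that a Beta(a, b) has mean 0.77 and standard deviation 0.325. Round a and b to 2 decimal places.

a = 0.52, b = 0.16

First σ² = 0.105625. Setting a = μn, b = (1−μ)n with n = a+b,
μ(1−μ)/(n+1) = 0.105625 ⇒ n+1 = 0.1771/0.105625 = 1.6767 ⇒ n = 0.6767.
Hence a = 0.77×0.6767 = 0.52, b = 0.23×0.6767 = 0.16.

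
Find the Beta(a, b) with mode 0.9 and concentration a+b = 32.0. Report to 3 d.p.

Since the density peak of Beta(a,b) is at (a−1)/(a+b−2),
a = 1 + 0.9(32.0−2) = 28.000 and b = 32.0 − 28.000 = 4.000.

a = 28.000, b = 4.000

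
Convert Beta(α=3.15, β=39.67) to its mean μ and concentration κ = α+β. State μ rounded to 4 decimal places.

κ = α+β = 3.15+39.67 = 42.82; μ = α/κ = 3.15/42.82 = 0.0736.

μ = 0.0736, κ = 42.82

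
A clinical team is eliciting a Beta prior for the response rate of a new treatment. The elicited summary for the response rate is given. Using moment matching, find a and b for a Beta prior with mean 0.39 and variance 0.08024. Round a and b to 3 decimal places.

Let s = a+b. The Beta variance is μ(1−μ)/(s+1).
So s+1 = μ(1−μ)/σ² = (0.39×0.61)/0.08024 = 0.2379/0.08024 = 2.9649, giving s = 1.9649.
Then a = μs = 0.39×1.9649 = 0.766 and b = (1−μ)s = 0.61×1.9649 = 1.199.

a = 0.766, b = 1.199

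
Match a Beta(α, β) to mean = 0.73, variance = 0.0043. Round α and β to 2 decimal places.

Write ν = α+β; then α = μν and Var = μ(1−μ)/(ν+1).
ν = μ(1−μ)/Var − 1 = 0.1971/0.0043 − 1 = 44.8372.
α = 0.73·44.8372 = 32.73, β = 0.27·44.8372 = 12.11.

α = 32.73, β = 12.11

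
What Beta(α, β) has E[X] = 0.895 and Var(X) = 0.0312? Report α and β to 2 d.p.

α = 1.80, β = 0.21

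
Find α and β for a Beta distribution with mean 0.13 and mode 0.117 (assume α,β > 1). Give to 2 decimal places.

α = 7.66, β = 51.26

Let s = α+β. Mean gives α = μs = 0.13s; mode gives (α−1)/(s−2) = 0.117.
Substituting: 0.13s − 1 = 0.117(s−2) = 0.117s − 0.234, so 0.013s = 0.766 and s = 58.9231.
Then α = 0.13×58.9231 = 7.66 and β = s−α = 51.26.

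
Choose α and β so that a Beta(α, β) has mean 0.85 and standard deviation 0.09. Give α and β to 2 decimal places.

α = 12.53, β = 2.21

Variance = 0.09² = 0.0081. The moment-matching identity α+β = μ(1−μ)/Var − 1 gives
α+β = 0.1275/0.0081 − 1 = 14.7407, so α = μ·14.7407 = 12.53 and β = (1−μ)·14.7407 = 2.21.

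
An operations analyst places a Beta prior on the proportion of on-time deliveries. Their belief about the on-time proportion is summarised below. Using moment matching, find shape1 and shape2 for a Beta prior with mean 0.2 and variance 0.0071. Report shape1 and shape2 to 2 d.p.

By moment matching, shape1+shape2 = μ(1−μ)/σ² − 1 = (0.2·0.8)/0.0071 − 1 = 22.5352 − 1 = 21.5352.
Since shape1/(shape1+shape2) = μ, shape1 = 0.2·21.5352 = 4.31 and shape2 = 0.8·21.5352 = 17.23.

shape1 = 4.31, shape2 = 17.23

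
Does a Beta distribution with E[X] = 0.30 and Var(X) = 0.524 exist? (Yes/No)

No

The Beta variance bound is σ² < μ(1−μ).
Here μ(1−μ) = 0.30×0.70 = 0.2100, and 0.524 ≥ 0.2100.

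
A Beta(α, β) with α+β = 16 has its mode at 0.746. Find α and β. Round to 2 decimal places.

For α,β>1 the mode is (α−1)/(α+β−2), so α = mode·(κ−2)+1 = 0.746×14+1 = 11.44.
And β = (1−mode)·(κ−2)+1 = 0.254×14+1 = 4.56.

α = 11.44, β = 4.56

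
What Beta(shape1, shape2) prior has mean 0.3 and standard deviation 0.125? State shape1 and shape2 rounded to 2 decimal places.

Variance = 0.125² = 0.015625. The moment-matching identity shape1+shape2 = μ(1−μ)/Var − 1 gives
shape1+shape2 = 0.21/0.015625 − 1 = 12.4400, so shape1 = μ·12.4400 = 3.73 and shape2 = (1−μ)·12.4400 = 8.71.

shape1 = 3.73, shape2 = 8.71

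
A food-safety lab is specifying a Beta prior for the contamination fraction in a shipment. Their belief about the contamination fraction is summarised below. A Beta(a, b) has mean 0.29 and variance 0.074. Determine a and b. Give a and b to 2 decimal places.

Write ν = a+b; then a = μν and Var = μ(1−μ)/(ν+1).
ν = μ(1−μ)/Var − 1 = 0.2059/0.074 − 1 = 1.7824.
a = 0.29·1.7824 = 0.52, b = 0.71·1.7824 = 1.27.

a = 0.52, b = 1.27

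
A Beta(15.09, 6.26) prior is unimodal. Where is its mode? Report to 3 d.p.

0.728

With α,β > 1, mode = (α−1)/(α+β−2) = 14.09/19.35 = 0.728.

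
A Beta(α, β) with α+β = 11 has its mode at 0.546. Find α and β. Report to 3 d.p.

Mode = (α−1)/(κ−2) with κ = α+β, so α−1 = 0.546·9 = 4.914.
α = 5.914; β = κ − α = 5.086.

α = 5.914, β = 5.086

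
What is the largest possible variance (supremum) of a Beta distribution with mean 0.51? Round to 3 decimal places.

0.250

Var = μ(1−μ)/(α+β+1), which approaches μ(1−μ) as α+β → 0.
So the supremum is μ(1−μ) = 0.51×0.49 = 0.250.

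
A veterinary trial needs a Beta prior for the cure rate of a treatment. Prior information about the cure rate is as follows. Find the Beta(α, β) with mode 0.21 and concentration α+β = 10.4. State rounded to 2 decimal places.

Since the density peak of Beta(α,β) is at (α−1)/(α+β−2),
α = 1 + 0.21(10.4−2) = 2.76 and β = 10.4 − 2.76 = 7.64.

α = 2.76, β = 7.64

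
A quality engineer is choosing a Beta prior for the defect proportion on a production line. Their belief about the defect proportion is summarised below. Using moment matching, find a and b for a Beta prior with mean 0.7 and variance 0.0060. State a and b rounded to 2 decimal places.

a = 23.80, b = 10.20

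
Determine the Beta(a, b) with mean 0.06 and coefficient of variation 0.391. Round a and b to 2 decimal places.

Var = (CV·μ)² = (0.391×0.06)² = 0.000550.
a+b = μ(1−μ)/Var − 1 = 0.0564/0.000550 − 1 = 101.4762.
Thus a = 0.06·101.4762 = 6.09 and b = 0.94·101.4762 = 95.39.

a = 6.09, b = 95.39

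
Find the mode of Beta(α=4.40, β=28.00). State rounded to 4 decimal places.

With α,β > 1, mode = (α−1)/(α+β−2) = 3.40/30.40 = 0.1118.

0.1118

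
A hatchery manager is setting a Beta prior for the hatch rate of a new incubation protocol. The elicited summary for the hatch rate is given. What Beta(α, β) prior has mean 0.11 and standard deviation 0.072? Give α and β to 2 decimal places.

α = 1.97, β = 15.92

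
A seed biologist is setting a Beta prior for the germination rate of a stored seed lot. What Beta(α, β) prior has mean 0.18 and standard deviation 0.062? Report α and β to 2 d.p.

α = 6.73, β = 30.67

Variance = 0.062² = 0.003844. The moment-matching identity α+β = μ(1−μ)/Var − 1 gives
α+β = 0.1476/0.003844 − 1 = 37.3975, so α = μ·37.3975 = 6.73 and β = (1−μ)·37.3975 = 30.67.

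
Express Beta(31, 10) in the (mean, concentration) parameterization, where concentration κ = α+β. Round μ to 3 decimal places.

κ = α+β = 31+10 = 41; μ = α/κ = 31/41 = 0.756.

μ = 0.756, κ = 41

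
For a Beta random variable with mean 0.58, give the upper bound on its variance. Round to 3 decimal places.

Var = μ(1−μ)/(α+β+1), which approaches μ(1−μ) as α+β → 0.
So the supremum is μ(1−μ) = 0.58×0.42 = 0.244.

0.244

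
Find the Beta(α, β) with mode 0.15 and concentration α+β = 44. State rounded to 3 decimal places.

For α,β>1 the mode is (α−1)/(α+β−2), so α = mode·(κ−2)+1 = 0.15×42+1 = 7.300.
And β = (1−mode)·(κ−2)+1 = 0.85×42+1 = 36.700.

α = 7.300, β = 36.700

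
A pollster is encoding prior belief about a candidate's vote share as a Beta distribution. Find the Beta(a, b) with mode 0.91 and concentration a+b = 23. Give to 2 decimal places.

For a,b>1 the mode is (a−1)/(a+b−2), so a = mode·(κ−2)+1 = 0.91×21+1 = 20.11.
And b = (1−mode)·(κ−2)+1 = 0.09×21+1 = 2.89.

a = 20.11, b = 2.89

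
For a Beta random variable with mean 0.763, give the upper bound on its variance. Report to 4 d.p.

Var = μ(1−μ)/(α+β+1), which approaches μ(1−μ) as α+β → 0.
So the supremum is μ(1−μ) = 0.763×0.237 = 0.1808.

0.1808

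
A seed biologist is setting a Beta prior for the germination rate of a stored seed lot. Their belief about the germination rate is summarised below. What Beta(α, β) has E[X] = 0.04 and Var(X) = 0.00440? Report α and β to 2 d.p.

Write ν = α+β; then α = μν and Var = μ(1−μ)/(ν+1).
ν = μ(1−μ)/Var − 1 = 0.0384/0.00440 − 1 = 7.7273.
α = 0.04·7.7273 = 0.31, β = 0.96·7.7273 = 7.42.

α = 0.31, β = 7.42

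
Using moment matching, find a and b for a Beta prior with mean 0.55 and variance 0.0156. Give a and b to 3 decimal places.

By moment matching, a+b = μ(1−μ)/σ² − 1 = (0.55·0.45)/0.0156 − 1 = 15.8654 − 1 = 14.8654.
Since a/(a+b) = μ, a = 0.55·14.8654 = 8.176 and b = 0.45·14.8654 = 6.689.

a = 8.176, b = 6.689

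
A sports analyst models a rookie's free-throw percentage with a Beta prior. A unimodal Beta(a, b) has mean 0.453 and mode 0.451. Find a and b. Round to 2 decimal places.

With s = a+b: μ = a/s and mode = (a−1)/(s−2). Eliminating a = μs,
μs − 1 = m(s−2) ⇒ s(μ−m) = 1−2m ⇒ s = 0.098/0.002 = 49.0000.
So a = μs = 22.20, b = (1−μ)s = 26.80.

a = 22.20, b = 26.80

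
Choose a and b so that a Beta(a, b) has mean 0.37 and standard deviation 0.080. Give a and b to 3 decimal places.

a = 13.106, b = 22.316

Variance = 0.080² = 0.006400. The moment-matching identity a+b = μ(1−μ)/Var − 1 gives
a+b = 0.2331/0.006400 − 1 = 35.4219, so a = μ·35.4219 = 13.106 and b = (1−μ)·35.4219 = 22.316.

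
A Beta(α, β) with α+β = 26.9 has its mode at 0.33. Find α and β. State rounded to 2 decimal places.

For α,β>1 the mode is (α−1)/(α+β−2), so α = mode·(κ−2)+1 = 0.33×24.9+1 = 9.22.
And β = (1−mode)·(κ−2)+1 = 0.67×24.9+1 = 17.68.

α = 9.22, β = 17.68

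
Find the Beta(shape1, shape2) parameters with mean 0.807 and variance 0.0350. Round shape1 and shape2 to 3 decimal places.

shape1 = 2.784, shape2 = 0.666

Write ν = shape1+shape2; then shape1 = μν and Var = μ(1−μ)/(ν+1).
ν = μ(1−μ)/Var − 1 = 0.155751/0.0350 − 1 = 3.4500.
shape1 = 0.807·3.4500 = 2.784, shape2 = 0.193·3.4500 = 0.666.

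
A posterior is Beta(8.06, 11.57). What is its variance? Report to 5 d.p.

Var = αβ/[(α+β)²(α+β+1)] = (8.06×11.57)/(19.63²×20.63) = 93.2542/7949.500247 = 0.01173.

0.01173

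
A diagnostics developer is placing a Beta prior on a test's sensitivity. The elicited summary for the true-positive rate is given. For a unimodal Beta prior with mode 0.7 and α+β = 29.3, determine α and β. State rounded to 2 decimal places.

Since the density peak of Beta(α,β) is at (α−1)/(α+β−2),
α = 1 + 0.7(29.3−2) = 20.11 and β = 29.3 − 20.11 = 9.19.

α = 20.11, β = 9.19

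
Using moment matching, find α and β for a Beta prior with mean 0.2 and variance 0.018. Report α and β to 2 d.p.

α = 1.58, β = 6.31

Write ν = α+β; then α = μν and Var = μ(1−μ)/(ν+1).
ν = μ(1−μ)/Var − 1 = 0.16/0.018 − 1 = 7.8889.
α = 0.2·7.8889 = 1.58, β = 0.8·7.8889 = 6.31.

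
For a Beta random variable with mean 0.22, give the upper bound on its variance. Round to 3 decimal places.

0.172

For fixed mean μ the Beta variance is μ(1−μ)/(α+β+1), increasing as α+β decreases.
Its least upper bound (not attained) is μ(1−μ) = 0.22·0.78 = 0.172.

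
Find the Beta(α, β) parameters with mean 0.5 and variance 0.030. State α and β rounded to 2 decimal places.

α = 3.67, β = 3.67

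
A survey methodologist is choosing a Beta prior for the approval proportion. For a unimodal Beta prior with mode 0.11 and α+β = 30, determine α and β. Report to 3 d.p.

For α,β>1 the mode is (α−1)/(α+β−2), so α = mode·(κ−2)+1 = 0.11×28+1 = 4.080.
And β = (1−mode)·(κ−2)+1 = 0.89×28+1 = 25.920.

α = 4.080, β = 25.920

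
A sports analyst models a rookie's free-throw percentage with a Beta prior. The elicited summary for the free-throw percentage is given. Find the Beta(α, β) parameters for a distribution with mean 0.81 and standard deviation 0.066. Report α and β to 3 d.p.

σ² = 0.066² = 0.004356.
With s = α+β, Var = μ(1−μ)/(s+1), so s+1 = (0.81×0.19)/0.004356 = 35.3306 and s = 34.3306.
α = μs = 27.808, β = (1−μ)s = 6.523.

α = 27.808, β = 6.523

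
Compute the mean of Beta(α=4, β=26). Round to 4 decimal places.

0.1333

E[X] = α/(α+β) = 4/30 = 0.1333.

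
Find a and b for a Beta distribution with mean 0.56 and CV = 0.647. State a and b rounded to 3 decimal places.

Var = (CV·μ)² = (0.647×0.56)² = 0.131276.
a+b = μ(1−μ)/Var − 1 = 0.2464/0.131276 − 1 = 0.8770.
Thus a = 0.56·0.8770 = 0.491 and b = 0.44·0.8770 = 0.386.

a = 0.491, b = 0.386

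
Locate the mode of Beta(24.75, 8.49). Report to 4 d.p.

0.7602

With α,β > 1, mode = (α−1)/(α+β−2) = 23.75/31.24 = 0.7602.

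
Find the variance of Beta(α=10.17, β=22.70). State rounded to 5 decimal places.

μ = 10.17/32.87 = 0.309401; Var = μ(1−μ)/(α+β+1) = 0.2136719/33.87 = 0.00631.

0.00631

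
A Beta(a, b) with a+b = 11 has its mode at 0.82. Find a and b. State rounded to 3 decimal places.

For a,b>1 the mode is (a−1)/(a+b−2), so a = mode·(κ−2)+1 = 0.82×9+1 = 8.380.
And b = (1−mode)·(κ−2)+1 = 0.18×9+1 = 2.620.

a = 8.380, b = 2.620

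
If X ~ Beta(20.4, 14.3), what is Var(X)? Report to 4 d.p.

0.0068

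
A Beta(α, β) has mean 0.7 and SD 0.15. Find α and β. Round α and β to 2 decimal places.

α = 5.83, β = 2.50

σ² = 0.15² = 0.0225.
With s = α+β, Var = μ(1−μ)/(s+1), so s+1 = (0.7×0.3)/0.0225 = 9.3333 and s = 8.3333.
α = μs = 5.83, β = (1−μ)s = 2.50.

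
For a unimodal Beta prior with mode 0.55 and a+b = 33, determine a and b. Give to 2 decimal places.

a = 18.05, b = 14.95

Mode = (a−1)/(κ−2) with κ = a+b, so a−1 = 0.55·31 = 17.05.
a = 18.05; b = κ − a = 14.95.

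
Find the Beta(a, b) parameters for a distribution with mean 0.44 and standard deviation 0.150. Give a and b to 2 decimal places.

First σ² = 0.022500. Setting a = μn, b = (1−μ)n with n = a+b,
μ(1−μ)/(n+1) = 0.022500 ⇒ n+1 = 0.2464/0.022500 = 10.9511 ⇒ n = 9.9511.
Hence a = 0.44×9.9511 = 4.38, b = 0.56×9.9511 = 5.57.

a = 4.38, b = 5.57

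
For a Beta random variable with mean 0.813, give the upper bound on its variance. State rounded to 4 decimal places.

0.1520

Var = μ(1−μ)/(α+β+1), which approaches μ(1−μ) as α+β → 0.
So the supremum is μ(1−μ) = 0.813×0.187 = 0.1520.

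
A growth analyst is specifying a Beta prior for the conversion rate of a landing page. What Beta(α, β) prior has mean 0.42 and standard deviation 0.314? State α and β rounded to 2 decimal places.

α = 0.62, β = 0.85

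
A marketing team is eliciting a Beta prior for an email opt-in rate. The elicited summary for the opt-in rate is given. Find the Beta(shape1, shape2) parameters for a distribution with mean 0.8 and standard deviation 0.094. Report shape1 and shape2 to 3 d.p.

shape1 = 13.686, shape2 = 3.422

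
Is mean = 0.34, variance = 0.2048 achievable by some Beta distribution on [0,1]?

Yes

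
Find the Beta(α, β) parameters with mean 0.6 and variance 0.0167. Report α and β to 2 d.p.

α = 8.02, β = 5.35

By moment matching, α+β = μ(1−μ)/σ² − 1 = (0.6·0.4)/0.0167 − 1 = 14.3713 − 1 = 13.3713.
Since α/(α+β) = μ, α = 0.6·13.3713 = 8.02 and β = 0.4·13.3713 = 5.35.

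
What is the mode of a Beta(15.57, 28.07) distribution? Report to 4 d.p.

With α,β > 1, mode = (α−1)/(α+β−2) = 14.57/41.64 = 0.3499.

0.3499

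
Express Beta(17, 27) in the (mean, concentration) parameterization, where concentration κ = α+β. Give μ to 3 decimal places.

μ = 0.386, κ = 44

κ = α+β = 17+27 = 44; μ = α/κ = 17/44 = 0.386.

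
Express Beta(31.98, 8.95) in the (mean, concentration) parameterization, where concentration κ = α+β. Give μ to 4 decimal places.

μ = 0.7813, κ = 40.93

κ = α+β = 31.98+8.95 = 40.93; μ = α/κ = 31.98/40.93 = 0.7813.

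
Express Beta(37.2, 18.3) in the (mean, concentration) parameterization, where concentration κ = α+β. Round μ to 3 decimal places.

μ = 0.670, κ = 55.5

κ = α+β = 37.2+18.3 = 55.5; μ = α/κ = 37.2/55.5 = 0.670.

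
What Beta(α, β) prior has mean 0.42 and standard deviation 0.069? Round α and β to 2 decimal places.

σ² = 0.069² = 0.004761.
With s = α+β, Var = μ(1−μ)/(s+1), so s+1 = (0.42×0.58)/0.004761 = 51.1657 and s = 50.1657.
α = μs = 21.07, β = (1−μ)s = 29.10.

α = 21.07, β = 29.10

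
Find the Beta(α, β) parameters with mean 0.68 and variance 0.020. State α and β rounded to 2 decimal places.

By moment matching, α+β = μ(1−μ)/σ² − 1 = (0.68·0.32)/0.020 − 1 = 10.8800 − 1 = 9.8800.
Since α/(α+β) = μ, α = 0.68·9.8800 = 6.72 and β = 0.32·9.8800 = 3.16.

α = 6.72, β = 3.16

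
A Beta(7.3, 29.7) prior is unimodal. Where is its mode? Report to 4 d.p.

The density x^(α−1)(1−x)^(β−1) is maximised at (α−1)/(α+β−2) = 6.3/35.0 = 0.1800.

0.1800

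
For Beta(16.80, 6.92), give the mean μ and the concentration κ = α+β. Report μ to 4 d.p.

μ = 0.7083, κ = 23.72

κ = α+β = 16.80+6.92 = 23.72; μ = α/κ = 16.80/23.72 = 0.7083.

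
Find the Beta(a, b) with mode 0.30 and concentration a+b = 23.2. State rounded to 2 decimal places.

a = 7.36, b = 15.84

Mode = (a−1)/(κ−2) with κ = a+b, so a−1 = 0.30·21.2 = 6.36.
a = 7.36; b = κ − a = 15.84.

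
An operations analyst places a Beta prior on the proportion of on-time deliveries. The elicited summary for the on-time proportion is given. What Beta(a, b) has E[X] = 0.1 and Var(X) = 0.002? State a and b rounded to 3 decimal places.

a = 4.400, b = 39.600

Let s = a+b. The Beta variance is μ(1−μ)/(s+1).
So s+1 = μ(1−μ)/σ² = (0.1×0.9)/0.002 = 0.09/0.002 = 45.0000, giving s = 44.0000.
Then a = μs = 0.1×44.0000 = 4.400 and b = (1−μ)s = 0.9×44.0000 = 39.600.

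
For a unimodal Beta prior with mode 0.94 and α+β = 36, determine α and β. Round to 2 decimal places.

Mode = (α−1)/(κ−2) with κ = α+β, so α−1 = 0.94·34 = 31.96.
α = 32.96; β = κ − α = 3.04.

α = 32.96, β = 3.04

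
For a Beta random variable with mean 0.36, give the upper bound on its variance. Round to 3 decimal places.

0.230

For fixed mean μ the Beta variance is μ(1−μ)/(α+β+1), increasing as α+β decreases.
Its least upper bound (not attained) is μ(1−μ) = 0.36·0.64 = 0.230.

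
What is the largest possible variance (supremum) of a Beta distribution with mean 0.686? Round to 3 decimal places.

0.215

For fixed mean μ the Beta variance is μ(1−μ)/(α+β+1), increasing as α+β decreases.
Its least upper bound (not attained) is μ(1−μ) = 0.686·0.314 = 0.215.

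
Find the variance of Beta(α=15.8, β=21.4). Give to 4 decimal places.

0.0064

μ = 15.8/37.2 = 0.424731; Var = μ(1−μ)/(α+β+1) = 0.2443346/38.2 = 0.0064.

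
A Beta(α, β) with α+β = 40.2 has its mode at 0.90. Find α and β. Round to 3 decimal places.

α = 35.380, β = 4.820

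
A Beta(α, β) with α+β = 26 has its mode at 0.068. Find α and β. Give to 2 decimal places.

α = 2.63, β = 23.37

Mode = (α−1)/(κ−2) with κ = α+β, so α−1 = 0.068·24 = 1.63.
α = 2.63; β = κ − α = 23.37.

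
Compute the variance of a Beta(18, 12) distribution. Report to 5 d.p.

0.00774

μ = 18/30 = 0.600000; Var = μ(1−μ)/(α+β+1) = 0.2400000/31 = 0.00774.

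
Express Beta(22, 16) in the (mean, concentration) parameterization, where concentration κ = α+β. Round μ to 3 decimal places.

κ = α+β = 22+16 = 38; μ = α/κ = 22/38 = 0.579.

μ = 0.579, κ = 38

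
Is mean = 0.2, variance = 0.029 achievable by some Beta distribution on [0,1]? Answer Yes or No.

The Beta variance bound is σ² < μ(1−μ).
Here μ(1−μ) = 0.2×0.8 = 0.16, and 0.029 < 0.16.

Yes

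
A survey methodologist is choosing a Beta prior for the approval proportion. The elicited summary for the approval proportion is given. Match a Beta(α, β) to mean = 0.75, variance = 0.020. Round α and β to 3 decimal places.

α = 6.281, β = 2.094

Let s = α+β. The Beta variance is μ(1−μ)/(s+1).
So s+1 = μ(1−μ)/σ² = (0.75×0.25)/0.020 = 0.1875/0.020 = 9.3750, giving s = 8.3750.
Then α = μs = 0.75×8.3750 = 6.281 and β = (1−μ)s = 0.25×8.3750 = 2.094.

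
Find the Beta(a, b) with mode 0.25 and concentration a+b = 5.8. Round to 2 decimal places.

a = 1.95, b = 3.85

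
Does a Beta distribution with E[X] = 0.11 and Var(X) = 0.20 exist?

No

The Beta variance bound is σ² < μ(1−μ).
Here μ(1−μ) = 0.11×0.89 = 0.0979, and 0.20 ≥ 0.0979.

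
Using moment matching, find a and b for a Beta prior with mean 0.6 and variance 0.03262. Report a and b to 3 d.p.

Let s = a+b. The Beta variance is μ(1−μ)/(s+1).
So s+1 = μ(1−μ)/σ² = (0.6×0.4)/0.03262 = 0.24/0.03262 = 7.3574, giving s = 6.3574.
Then a = μs = 0.6×6.3574 = 3.814 and b = (1−μ)s = 0.4×6.3574 = 2.543.

a = 3.814, b = 2.543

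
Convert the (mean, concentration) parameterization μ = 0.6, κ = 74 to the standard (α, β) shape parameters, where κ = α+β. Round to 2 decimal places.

α = 44.40, β = 29.60

Split κ in proportion μ : (1−μ): α = 0.6·74 = 44.40, β = 74 − 44.40 = 29.60.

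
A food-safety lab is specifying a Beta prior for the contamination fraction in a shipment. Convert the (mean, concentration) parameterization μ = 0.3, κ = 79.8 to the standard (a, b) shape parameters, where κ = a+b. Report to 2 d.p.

a = 23.94, b = 55.86

Split κ in proportion μ : (1−μ): a = 0.3·79.8 = 23.94, b = 79.8 − 23.94 = 55.86.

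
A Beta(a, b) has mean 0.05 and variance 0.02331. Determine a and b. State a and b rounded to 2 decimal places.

a = 0.05, b = 0.99

By moment matching, a+b = μ(1−μ)/σ² − 1 = (0.05·0.95)/0.02331 − 1 = 2.0378 − 1 = 1.0378.
Since a/(a+b) = μ, a = 0.05·1.0378 = 0.05 and b = 0.95·1.0378 = 0.99.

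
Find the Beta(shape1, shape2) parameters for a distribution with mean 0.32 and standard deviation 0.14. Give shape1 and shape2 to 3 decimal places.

shape1 = 3.233, shape2 = 6.869

First σ² = 0.0196. Setting shape1 = μn, shape2 = (1−μ)n with n = shape1+shape2,
μ(1−μ)/(n+1) = 0.0196 ⇒ n+1 = 0.2176/0.0196 = 11.1020 ⇒ n = 10.1020.
Hence shape1 = 0.32×10.1020 = 3.233, shape2 = 0.68×10.1020 = 6.869.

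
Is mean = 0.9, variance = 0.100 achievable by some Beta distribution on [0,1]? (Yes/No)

No

For any Beta, Var(X) < E[X]·(1−E[X]).
Here μ(1−μ) = 0.9×0.1 = 0.09, and 0.100 ≥ 0.09.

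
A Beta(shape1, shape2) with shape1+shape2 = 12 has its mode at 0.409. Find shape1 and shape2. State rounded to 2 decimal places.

shape1 = 5.09, shape2 = 6.91

For shape1,shape2>1 the mode is (shape1−1)/(shape1+shape2−2), so shape1 = mode·(κ−2)+1 = 0.409×10+1 = 5.09.
And shape2 = (1−mode)·(κ−2)+1 = 0.591×10+1 = 6.91.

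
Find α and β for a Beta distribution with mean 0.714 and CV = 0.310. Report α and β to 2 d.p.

σ = CV·μ = 0.310×0.714 = 0.22134, so σ² = 0.048991.
s+1 = μ(1−μ)/σ² = 0.204204/0.048991 = 4.1682, so s = α+β = 3.1682.
α = μs = 2.26, β = (1−μ)s = 0.91.

α = 2.26, β = 0.91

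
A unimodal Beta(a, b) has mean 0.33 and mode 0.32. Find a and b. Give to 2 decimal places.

a = 11.88, b = 24.12

Let s = a+b. Mean gives a = μs = 0.33s; mode gives (a−1)/(s−2) = 0.32.
Substituting: 0.33s − 1 = 0.32(s−2) = 0.32s − 0.64, so 0.01s = 0.36 and s = 36.0000.
Then a = 0.33×36.0000 = 11.88 and b = s−a = 24.12.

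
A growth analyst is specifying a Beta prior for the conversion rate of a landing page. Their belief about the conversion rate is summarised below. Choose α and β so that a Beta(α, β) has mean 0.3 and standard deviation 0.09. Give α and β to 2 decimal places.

α = 7.48, β = 17.45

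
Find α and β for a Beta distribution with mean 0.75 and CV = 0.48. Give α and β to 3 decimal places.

σ = CV·μ = 0.48×0.75 = 0.36000, so σ² = 0.129600.
s+1 = μ(1−μ)/σ² = 0.1875/0.129600 = 1.4468, so s = α+β = 0.4468.
α = μs = 0.335, β = (1−μ)s = 0.112.

α = 0.335, β = 0.112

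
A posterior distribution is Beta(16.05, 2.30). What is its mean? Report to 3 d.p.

0.875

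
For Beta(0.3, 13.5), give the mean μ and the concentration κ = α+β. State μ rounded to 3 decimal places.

μ = 0.022, κ = 13.8

κ = α+β = 0.3+13.5 = 13.8; μ = α/κ = 0.3/13.8 = 0.022.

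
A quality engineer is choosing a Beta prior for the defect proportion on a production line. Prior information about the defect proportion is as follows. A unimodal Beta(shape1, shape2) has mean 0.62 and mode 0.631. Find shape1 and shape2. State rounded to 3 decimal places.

Let s = shape1+shape2. Mean gives shape1 = μs = 0.62s; mode gives (shape1−1)/(s−2) = 0.631.
Substituting: 0.62s − 1 = 0.631(s−2) = 0.631s − 1.262, so -0.011s = -0.262 and s = 23.8182.
Then shape1 = 0.62×23.8182 = 14.767 and shape2 = s−shape1 = 9.051.

shape1 = 14.767, shape2 = 9.051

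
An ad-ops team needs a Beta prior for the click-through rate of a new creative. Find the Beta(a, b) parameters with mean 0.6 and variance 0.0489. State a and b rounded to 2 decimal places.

Let s = a+b. The Beta variance is μ(1−μ)/(s+1).
So s+1 = μ(1−μ)/σ² = (0.6×0.4)/0.0489 = 0.24/0.0489 = 4.9080, giving s = 3.9080.
Then a = μs = 0.6×3.9080 = 2.34 and b = (1−μ)s = 0.4×3.9080 = 1.56.

a = 2.34, b = 1.56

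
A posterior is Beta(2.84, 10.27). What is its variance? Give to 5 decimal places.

0.01203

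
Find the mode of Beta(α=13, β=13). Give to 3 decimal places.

With α,β > 1, mode = (α−1)/(α+β−2) = 12/24 = 0.500.

0.500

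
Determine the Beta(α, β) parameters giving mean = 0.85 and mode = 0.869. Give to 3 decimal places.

α = 33.016, β = 5.826

Let s = α+β. Mean gives α = μs = 0.85s; mode gives (α−1)/(s−2) = 0.869.
Substituting: 0.85s − 1 = 0.869(s−2) = 0.869s − 1.738, so -0.019s = -0.738 and s = 38.8421.
Then α = 0.85×38.8421 = 33.016 and β = s−α = 5.826.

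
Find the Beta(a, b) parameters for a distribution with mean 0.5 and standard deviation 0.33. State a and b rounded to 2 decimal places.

a = 0.65, b = 0.65

Variance = 0.33² = 0.1089. The moment-matching identity a+b = μ(1−μ)/Var − 1 gives
a+b = 0.25/0.1089 − 1 = 1.2957, so a = μ·1.2957 = 0.65 and b = (1−μ)·1.2957 = 0.65.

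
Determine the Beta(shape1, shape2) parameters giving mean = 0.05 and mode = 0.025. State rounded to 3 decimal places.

Let s = shape1+shape2. Mean gives shape1 = μs = 0.05s; mode gives (shape1−1)/(s−2) = 0.025.
Substituting: 0.05s − 1 = 0.025(s−2) = 0.025s − 0.050, so 0.025s = 0.950 and s = 38.0000.
Then shape1 = 0.05×38.0000 = 1.900 and shape2 = s−shape1 = 36.100.

shape1 = 1.900, shape2 = 36.100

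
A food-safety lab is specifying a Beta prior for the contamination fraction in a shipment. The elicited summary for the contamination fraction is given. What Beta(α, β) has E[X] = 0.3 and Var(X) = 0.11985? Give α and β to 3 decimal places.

α = 0.226, β = 0.527

Let s = α+β. The Beta variance is μ(1−μ)/(s+1).
So s+1 = μ(1−μ)/σ² = (0.3×0.7)/0.11985 = 0.21/0.11985 = 1.7522, giving s = 0.7522.
Then α = μs = 0.3×0.7522 = 0.226 and β = (1−μ)s = 0.7×0.7522 = 0.527.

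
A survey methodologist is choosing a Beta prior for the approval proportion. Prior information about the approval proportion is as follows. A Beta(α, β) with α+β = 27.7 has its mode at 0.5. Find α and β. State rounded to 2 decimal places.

Since the density peak of Beta(α,β) is at (α−1)/(α+β−2),
α = 1 + 0.5(27.7−2) = 13.85 and β = 27.7 − 13.85 = 13.85.

α = 13.85, β = 13.85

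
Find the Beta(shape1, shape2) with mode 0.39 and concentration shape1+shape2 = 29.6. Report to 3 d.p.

shape1 = 11.764, shape2 = 17.836

For shape1,shape2>1 the mode is (shape1−1)/(shape1+shape2−2), so shape1 = mode·(κ−2)+1 = 0.39×27.6+1 = 11.764.
And shape2 = (1−mode)·(κ−2)+1 = 0.61×27.6+1 = 17.836.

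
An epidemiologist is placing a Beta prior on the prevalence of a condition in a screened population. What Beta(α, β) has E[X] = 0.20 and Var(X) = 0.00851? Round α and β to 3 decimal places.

α = 3.560, β = 14.241

By moment matching, α+β = μ(1−μ)/σ² − 1 = (0.20·0.80)/0.00851 − 1 = 18.8014 − 1 = 17.8014.
Since α/(α+β) = μ, α = 0.20·17.8014 = 3.560 and β = 0.80·17.8014 = 14.241.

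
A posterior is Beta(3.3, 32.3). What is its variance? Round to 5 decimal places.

μ = 3.3/35.6 = 0.092697; Var = μ(1−μ)/(α+β+1) = 0.0841040/36.6 = 0.00230.

0.00230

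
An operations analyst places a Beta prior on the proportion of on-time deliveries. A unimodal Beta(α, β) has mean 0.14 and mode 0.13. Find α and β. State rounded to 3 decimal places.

α = 10.360, β = 63.640

Let s = α+β. Mean gives α = μs = 0.14s; mode gives (α−1)/(s−2) = 0.13.
Substituting: 0.14s − 1 = 0.13(s−2) = 0.13s − 0.26, so 0.01s = 0.74 and s = 74.0000.
Then α = 0.14×74.0000 = 10.360 and β = s−α = 63.640.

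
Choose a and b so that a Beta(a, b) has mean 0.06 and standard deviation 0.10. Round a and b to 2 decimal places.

Variance = 0.10² = 0.0100. The moment-matching identity a+b = μ(1−μ)/Var − 1 gives
a+b = 0.0564/0.0100 − 1 = 4.6400, so a = μ·4.6400 = 0.28 and b = (1−μ)·4.6400 = 4.36.

a = 0.28, b = 4.36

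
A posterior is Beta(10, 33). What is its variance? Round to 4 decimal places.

0.0041

μ = 10/43 = 0.232558; Var = μ(1−μ)/(α+β+1) = 0.1784749/44 = 0.0041.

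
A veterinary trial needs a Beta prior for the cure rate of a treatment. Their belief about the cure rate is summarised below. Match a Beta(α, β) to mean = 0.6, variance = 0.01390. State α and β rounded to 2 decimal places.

By moment matching, α+β = μ(1−μ)/σ² − 1 = (0.6·0.4)/0.01390 − 1 = 17.2662 − 1 = 16.2662.
Since α/(α+β) = μ, α = 0.6·16.2662 = 9.76 and β = 0.4·16.2662 = 6.51.

α = 9.76, β = 6.51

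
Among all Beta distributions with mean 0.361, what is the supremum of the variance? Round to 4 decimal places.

Var = μ(1−μ)/(α+β+1), which approaches μ(1−μ) as α+β → 0.
So the supremum is μ(1−μ) = 0.361×0.639 = 0.2307.

0.2307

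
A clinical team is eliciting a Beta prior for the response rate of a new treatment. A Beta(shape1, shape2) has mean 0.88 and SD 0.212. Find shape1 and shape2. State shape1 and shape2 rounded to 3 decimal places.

shape1 = 1.188, shape2 = 0.162

Variance = 0.212² = 0.044944. The moment-matching identity shape1+shape2 = μ(1−μ)/Var − 1 gives
shape1+shape2 = 0.1056/0.044944 − 1 = 1.3496, so shape1 = μ·1.3496 = 1.188 and shape2 = (1−μ)·1.3496 = 0.162.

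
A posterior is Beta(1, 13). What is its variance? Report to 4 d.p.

0.0044

Var = αβ/[(α+β)²(α+β+1)] = (1×13)/(14²×15) = 13/2940 = 0.0044.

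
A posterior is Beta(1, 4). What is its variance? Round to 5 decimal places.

α+β = 5 and αβ = 4, so Var = αβ/[(α+β)²(α+β+1)] = 4/150 = 0.02667.

0.02667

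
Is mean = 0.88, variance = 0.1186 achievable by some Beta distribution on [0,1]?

No

A Beta with mean μ has variance μ(1−μ)/(α+β+1) < μ(1−μ).
Here μ(1−μ) = 0.88×0.12 = 0.1056, and 0.1186 ≥ 0.1056.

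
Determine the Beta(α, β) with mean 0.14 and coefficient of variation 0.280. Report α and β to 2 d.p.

α = 10.83, β = 66.52

Var = (CV·μ)² = (0.280×0.14)² = 0.001537.
α+β = μ(1−μ)/Var − 1 = 0.1204/0.001537 − 1 = 77.3528.
Thus α = 0.14·77.3528 = 10.83 and β = 0.86·77.3528 = 66.52.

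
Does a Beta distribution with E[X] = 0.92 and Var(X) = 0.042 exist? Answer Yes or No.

For any Beta, Var(X) < E[X]·(1−E[X]).
Here μ(1−μ) = 0.92×0.08 = 0.0736, and 0.042 < 0.0736.

Yes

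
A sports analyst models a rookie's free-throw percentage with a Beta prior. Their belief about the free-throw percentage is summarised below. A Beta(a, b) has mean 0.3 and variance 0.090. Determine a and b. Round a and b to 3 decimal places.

a = 0.400, b = 0.933

By moment matching, a+b = μ(1−μ)/σ² − 1 = (0.3·0.7)/0.090 − 1 = 2.3333 − 1 = 1.3333.
Since a/(a+b) = μ, a = 0.3·1.3333 = 0.400 and b = 0.7·1.3333 = 0.933.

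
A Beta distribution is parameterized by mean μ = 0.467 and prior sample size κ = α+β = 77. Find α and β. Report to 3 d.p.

Split κ in proportion μ : (1−μ): α = 0.467·77 = 35.959, β = 77 − 35.959 = 41.041.

α = 35.959, β = 41.041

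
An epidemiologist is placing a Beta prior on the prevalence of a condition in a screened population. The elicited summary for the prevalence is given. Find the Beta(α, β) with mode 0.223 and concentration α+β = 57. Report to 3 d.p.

α = 13.265, β = 43.735

Since the density peak of Beta(α,β) is at (α−1)/(α+β−2),
α = 1 + 0.223(57−2) = 13.265 and β = 57 − 13.265 = 43.735.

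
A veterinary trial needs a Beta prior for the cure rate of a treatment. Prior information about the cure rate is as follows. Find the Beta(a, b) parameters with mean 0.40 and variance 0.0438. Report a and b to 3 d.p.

By moment matching, a+b = μ(1−μ)/σ² − 1 = (0.40·0.60)/0.0438 − 1 = 5.4795 − 1 = 4.4795.
Since a/(a+b) = μ, a = 0.40·4.4795 = 1.792 and b = 0.60·4.4795 = 2.688.

a = 1.792, b = 2.688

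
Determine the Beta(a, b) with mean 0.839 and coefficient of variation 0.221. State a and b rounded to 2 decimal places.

Var = (CV·μ)² = (0.221×0.839)² = 0.034380.
a+b = μ(1−μ)/Var − 1 = 0.135079/0.034380 − 1 = 2.9290.
Thus a = 0.839·2.9290 = 2.46 and b = 0.161·2.9290 = 0.47.

a = 2.46, b = 0.47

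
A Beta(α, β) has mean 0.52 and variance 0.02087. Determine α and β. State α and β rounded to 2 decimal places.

α = 5.70, β = 5.26

By moment matching, α+β = μ(1−μ)/σ² − 1 = (0.52·0.48)/0.02087 − 1 = 11.9598 − 1 = 10.9598.
Since α/(α+β) = μ, α = 0.52·10.9598 = 5.70 and β = 0.48·10.9598 = 5.26.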